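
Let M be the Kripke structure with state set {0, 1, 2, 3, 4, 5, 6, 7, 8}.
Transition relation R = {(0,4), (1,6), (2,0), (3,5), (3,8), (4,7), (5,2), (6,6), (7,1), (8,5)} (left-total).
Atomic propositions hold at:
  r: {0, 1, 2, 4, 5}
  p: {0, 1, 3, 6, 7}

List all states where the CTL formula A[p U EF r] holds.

{0, 1, 2, 3, 4, 5, 7, 8}

EF r: least fixpoint, start Z0 = {0, 1, 2, 4, 5}, add states with some successor in Z. Z1 = {0, 1, 2, 3, 4, 5, 7, 8}; fixed.
Sat(EF r) = {0, 1, 2, 3, 4, 5, 7, 8}
A[p U EF r]: least fixpoint, start Z0 = Sat(EF r) = {0, 1, 2, 3, 4, 5, 7, 8}, add states in Sat(p) with every successor in Z. Already a fixed point.
Sat(A[p U EF r]) = {0, 1, 2, 3, 4, 5, 7, 8}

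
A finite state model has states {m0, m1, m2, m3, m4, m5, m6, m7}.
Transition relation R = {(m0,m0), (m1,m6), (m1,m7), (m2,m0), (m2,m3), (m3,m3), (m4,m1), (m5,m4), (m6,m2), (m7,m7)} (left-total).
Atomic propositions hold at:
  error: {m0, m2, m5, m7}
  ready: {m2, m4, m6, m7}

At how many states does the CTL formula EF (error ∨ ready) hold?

7

Sat(error ∨ ready) = {m0, m2, m4, m5, m6, m7}
EF (error ∨ ready): least fixpoint, start Z0 = {m0, m2, m4, m5, m6, m7}, add states with some successor in Z. Z1 = {m0, m1, m2, m4, m5, m6, m7}; fixed.
Sat(EF (error ∨ ready)) = {m0, m1, m2, m4, m5, m6, m7}
|Sat(EF (error ∨ ready))| = |{m0, m1, m2, m4, m5, m6, m7}| = 7.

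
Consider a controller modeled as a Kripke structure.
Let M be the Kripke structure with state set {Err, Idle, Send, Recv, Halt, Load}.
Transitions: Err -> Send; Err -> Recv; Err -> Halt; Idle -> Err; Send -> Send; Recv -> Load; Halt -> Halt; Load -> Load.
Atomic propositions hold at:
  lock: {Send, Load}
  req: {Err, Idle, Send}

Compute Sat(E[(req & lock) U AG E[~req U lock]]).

{Send, Recv, Load}

Sat(req & lock) = {Send}
Sat(~req) = {Recv, Halt, Load}
E[~req U lock]: least fixpoint, start Z0 = Sat(lock) = {Send, Load}, add states in Sat(~req) with some successor in Z. Z1 = {Send, Recv, Load}; fixed.
Sat(E[~req U lock]) = {Send, Recv, Load}
AG E[~req U lock]: greatest fixpoint, start Z0 = {Send, Recv, Load}, keep only states in Sat with every successor in Z. Already a fixed point.
Sat(AG E[~req U lock]) = {Send, Recv, Load}
E[(req & lock) U AG E[~req U lock]]: least fixpoint, start Z0 = Sat(AG E[~req U lock]) = {Send, Recv, Load}, add states in Sat(req & lock) with some successor in Z. Already a fixed point.
Sat(E[(req & lock) U AG E[~req U lock]]) = {Send, Recv, Load}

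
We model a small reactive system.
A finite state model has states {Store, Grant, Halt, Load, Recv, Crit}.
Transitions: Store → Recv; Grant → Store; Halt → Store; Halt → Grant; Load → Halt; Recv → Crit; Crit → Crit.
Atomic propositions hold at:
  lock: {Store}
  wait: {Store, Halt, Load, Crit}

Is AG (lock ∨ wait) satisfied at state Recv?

No

Sat(lock ∨ wait) = {Store, Halt, Load, Crit}
AG (lock ∨ wait): greatest fixpoint, start Z0 = {Store, Halt, Load, Crit}, keep only states in Sat with every successor in Z. Z1 = {Load, Crit}; Z2 = {Crit}; fixed.
Sat(AG (lock ∨ wait)) = {Crit}
Recv ∉ Sat(AG (lock ∨ wait)) = {Crit}, so the formula does not hold at Recv.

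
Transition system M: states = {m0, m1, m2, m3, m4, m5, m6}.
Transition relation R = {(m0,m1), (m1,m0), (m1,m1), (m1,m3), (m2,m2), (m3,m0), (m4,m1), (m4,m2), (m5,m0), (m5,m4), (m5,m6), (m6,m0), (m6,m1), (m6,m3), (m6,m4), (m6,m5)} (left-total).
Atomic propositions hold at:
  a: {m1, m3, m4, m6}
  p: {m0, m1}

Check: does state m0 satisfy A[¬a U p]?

Yes

Sat(¬a) = {m0, m2, m5}
A[¬a U p]: least fixpoint, start Z0 = Sat(p) = {m0, m1}, add states in Sat(¬a) with every successor in Z. Already a fixed point.
Sat(A[¬a U p]) = {m0, m1}
m0 ∈ Sat(A[¬a U p]) = {m0, m1}, so the formula holds at m0.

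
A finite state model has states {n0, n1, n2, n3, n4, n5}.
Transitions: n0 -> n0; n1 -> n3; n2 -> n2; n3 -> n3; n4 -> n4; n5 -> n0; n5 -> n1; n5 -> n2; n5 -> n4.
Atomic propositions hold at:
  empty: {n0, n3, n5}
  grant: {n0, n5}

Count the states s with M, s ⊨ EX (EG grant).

EG grant: greatest fixpoint, start Z0 = {n0, n5}, keep only states in Sat with some successor in Z. Already a fixed point.
Sat(EG grant) = {n0, n5}
Sat(EX (EG grant)) = {s : some successor in {n0, n5}} = {n0, n5}
|Sat(EX (EG grant))| = |{n0, n5}| = 2.

2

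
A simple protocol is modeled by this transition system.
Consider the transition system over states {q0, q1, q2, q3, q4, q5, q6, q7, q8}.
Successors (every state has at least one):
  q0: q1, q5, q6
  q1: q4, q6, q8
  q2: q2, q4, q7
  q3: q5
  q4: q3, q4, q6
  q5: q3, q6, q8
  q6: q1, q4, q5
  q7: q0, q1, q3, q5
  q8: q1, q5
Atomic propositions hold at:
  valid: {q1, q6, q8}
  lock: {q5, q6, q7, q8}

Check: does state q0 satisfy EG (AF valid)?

No

AF valid: least fixpoint, start Z0 = {q1, q6, q8}, add states with every successor in Z. Already a fixed point.
Sat(AF valid) = {q1, q6, q8}
EG (AF valid): greatest fixpoint, start Z0 = {q1, q6, q8}, keep only states in Sat with some successor in Z. Already a fixed point.
Sat(EG (AF valid)) = {q1, q6, q8}
q0 ∉ Sat(EG (AF valid)) = {q1, q6, q8}, so the formula does not hold at q0.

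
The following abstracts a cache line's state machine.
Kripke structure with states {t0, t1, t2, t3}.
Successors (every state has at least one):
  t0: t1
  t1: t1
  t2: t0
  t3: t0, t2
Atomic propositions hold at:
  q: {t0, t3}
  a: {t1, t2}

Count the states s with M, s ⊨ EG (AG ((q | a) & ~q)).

1

Sat(q | a) = {t0, t1, t2, t3}
Sat(~q) = {t1, t2}
Sat((q | a) & ~q) = {t1, t2}
AG ((q | a) & ~q): greatest fixpoint, start Z0 = {t1, t2}, keep only states in Sat with every successor in Z. Z1 = {t1}; fixed.
Sat(AG ((q | a) & ~q)) = {t1}
EG (AG ((q | a) & ~q)): greatest fixpoint, start Z0 = {t1}, keep only states in Sat with some successor in Z. Already a fixed point.
Sat(EG (AG ((q | a) & ~q))) = {t1}
|Sat(EG (AG ((q | a) & ~q)))| = |{t1}| = 1.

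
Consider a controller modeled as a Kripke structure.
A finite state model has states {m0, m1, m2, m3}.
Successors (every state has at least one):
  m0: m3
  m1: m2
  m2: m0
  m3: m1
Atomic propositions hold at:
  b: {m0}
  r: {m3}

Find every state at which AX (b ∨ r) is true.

{m0, m2}

Sat(b ∨ r) = {m0, m3}
Sat(AX (b ∨ r)) = {s : every successor in {m0, m3}} = {m0, m2}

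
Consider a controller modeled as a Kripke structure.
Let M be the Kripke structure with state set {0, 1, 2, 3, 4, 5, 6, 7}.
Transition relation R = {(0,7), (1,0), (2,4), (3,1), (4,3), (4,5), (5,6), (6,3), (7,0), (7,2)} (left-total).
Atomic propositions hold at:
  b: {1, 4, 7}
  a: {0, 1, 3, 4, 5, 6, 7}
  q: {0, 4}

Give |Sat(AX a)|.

Sat(AX a) = {s : every successor in {0, 1, 3, 4, 5, 6, 7}} = {0, 1, 2, 3, 4, 5, 6}
|Sat(AX a)| = |{0, 1, 2, 3, 4, 5, 6}| = 7.

7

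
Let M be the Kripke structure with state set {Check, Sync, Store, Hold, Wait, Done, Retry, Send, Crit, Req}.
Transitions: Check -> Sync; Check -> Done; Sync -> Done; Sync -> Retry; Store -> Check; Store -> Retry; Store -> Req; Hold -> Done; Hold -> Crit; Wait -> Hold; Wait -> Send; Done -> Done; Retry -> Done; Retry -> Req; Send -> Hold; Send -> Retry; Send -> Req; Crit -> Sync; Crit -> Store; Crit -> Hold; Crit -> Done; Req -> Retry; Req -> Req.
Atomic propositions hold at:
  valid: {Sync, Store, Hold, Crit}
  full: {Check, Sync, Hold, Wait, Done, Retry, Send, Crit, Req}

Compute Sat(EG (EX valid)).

{Hold, Wait, Send, Crit}

Sat(EX valid) = {s : some successor in {Sync, Store, Hold, Crit}} = {Check, Hold, Wait, Send, Crit}
EG (EX valid): greatest fixpoint, start Z0 = {Check, Hold, Wait, Send, Crit}, keep only states in Sat with some successor in Z. Z1 = {Hold, Wait, Send, Crit}; fixed.
Sat(EG (EX valid)) = {Hold, Wait, Send, Crit}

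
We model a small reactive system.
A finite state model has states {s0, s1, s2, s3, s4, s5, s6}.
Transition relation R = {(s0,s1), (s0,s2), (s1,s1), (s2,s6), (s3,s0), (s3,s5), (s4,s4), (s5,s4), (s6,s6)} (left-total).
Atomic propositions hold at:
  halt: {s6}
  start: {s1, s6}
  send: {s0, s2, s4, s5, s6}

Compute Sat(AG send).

AG send: greatest fixpoint, start Z0 = {s0, s2, s4, s5, s6}, keep only states in Sat with every successor in Z. Z1 = {s2, s4, s5, s6}; fixed.
Sat(AG send) = {s2, s4, s5, s6}

{s2, s4, s5, s6}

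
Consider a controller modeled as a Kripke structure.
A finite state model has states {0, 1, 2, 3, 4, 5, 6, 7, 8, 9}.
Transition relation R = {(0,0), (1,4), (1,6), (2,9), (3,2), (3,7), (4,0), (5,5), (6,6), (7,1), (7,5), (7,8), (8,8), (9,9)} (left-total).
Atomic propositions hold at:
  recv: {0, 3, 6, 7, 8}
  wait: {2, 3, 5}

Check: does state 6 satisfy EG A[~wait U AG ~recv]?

No

Sat(~wait) = {0, 1, 4, 6, 7, 8, 9}
Sat(~recv) = {1, 2, 4, 5, 9}
AG ~recv: greatest fixpoint, start Z0 = {1, 2, 4, 5, 9}, keep only states in Sat with every successor in Z. Z1 = {2, 5, 9}; fixed.
Sat(AG ~recv) = {2, 5, 9}
A[~wait U AG ~recv]: least fixpoint, start Z0 = Sat(AG ~recv) = {2, 5, 9}, add states in Sat(~wait) with every successor in Z. Already a fixed point.
Sat(A[~wait U AG ~recv]) = {2, 5, 9}
EG A[~wait U AG ~recv]: greatest fixpoint, start Z0 = {2, 5, 9}, keep only states in Sat with some successor in Z. Already a fixed point.
Sat(EG A[~wait U AG ~recv]) = {2, 5, 9}
6 ∉ Sat(EG A[~wait U AG ~recv]) = {2, 5, 9}, so the formula does not hold at 6.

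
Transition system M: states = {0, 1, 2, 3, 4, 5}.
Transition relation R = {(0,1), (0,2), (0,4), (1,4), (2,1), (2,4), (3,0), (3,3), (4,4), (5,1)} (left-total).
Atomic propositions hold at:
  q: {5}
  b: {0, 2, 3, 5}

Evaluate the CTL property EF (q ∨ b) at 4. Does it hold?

No

Sat(q ∨ b) = {0, 2, 3, 5}
EF (q ∨ b): least fixpoint, start Z0 = {0, 2, 3, 5}, add states with some successor in Z. Already a fixed point.
Sat(EF (q ∨ b)) = {0, 2, 3, 5}
4 ∉ Sat(EF (q ∨ b)) = {0, 2, 3, 5}, so the formula does not hold at 4.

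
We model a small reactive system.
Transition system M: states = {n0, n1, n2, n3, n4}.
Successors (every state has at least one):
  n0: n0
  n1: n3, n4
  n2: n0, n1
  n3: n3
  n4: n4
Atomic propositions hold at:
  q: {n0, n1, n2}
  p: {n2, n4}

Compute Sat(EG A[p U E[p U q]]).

E[p U q]: least fixpoint, start Z0 = Sat(q) = {n0, n1, n2}, add states in Sat(p) with some successor in Z. Already a fixed point.
Sat(E[p U q]) = {n0, n1, n2}
A[p U E[p U q]]: least fixpoint, start Z0 = Sat(E[p U q]) = {n0, n1, n2}, add states in Sat(p) with every successor in Z. Already a fixed point.
Sat(A[p U E[p U q]]) = {n0, n1, n2}
EG A[p U E[p U q]]: greatest fixpoint, start Z0 = {n0, n1, n2}, keep only states in Sat with some successor in Z. Z1 = {n0, n2}; fixed.
Sat(EG A[p U E[p U q]]) = {n0, n2}

{n0, n2}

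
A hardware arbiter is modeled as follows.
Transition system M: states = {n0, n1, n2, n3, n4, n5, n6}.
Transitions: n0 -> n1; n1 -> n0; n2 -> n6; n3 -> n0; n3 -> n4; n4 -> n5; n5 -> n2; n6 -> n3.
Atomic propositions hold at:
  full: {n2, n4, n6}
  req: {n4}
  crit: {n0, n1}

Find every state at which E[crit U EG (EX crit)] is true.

Sat(EX crit) = {s : some successor in {n0, n1}} = {n0, n1, n3}
EG (EX crit): greatest fixpoint, start Z0 = {n0, n1, n3}, keep only states in Sat with some successor in Z. Already a fixed point.
Sat(EG (EX crit)) = {n0, n1, n3}
E[crit U EG (EX crit)]: least fixpoint, start Z0 = Sat(EG (EX crit)) = {n0, n1, n3}, add states in Sat(crit) with some successor in Z. Already a fixed point.
Sat(E[crit U EG (EX crit)]) = {n0, n1, n3}

{n0, n1, n3}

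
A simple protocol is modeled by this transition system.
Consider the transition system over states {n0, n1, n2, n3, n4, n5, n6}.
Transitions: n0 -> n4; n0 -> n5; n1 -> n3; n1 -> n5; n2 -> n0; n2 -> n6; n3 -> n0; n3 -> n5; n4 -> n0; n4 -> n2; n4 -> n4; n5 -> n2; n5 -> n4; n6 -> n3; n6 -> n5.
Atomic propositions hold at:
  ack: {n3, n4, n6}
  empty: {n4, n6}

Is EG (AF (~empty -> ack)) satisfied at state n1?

No

Sat(~empty) = {n0, n1, n2, n3, n5}
Sat(~empty -> ack) = {n3, n4, n6}
AF (~empty -> ack): least fixpoint, start Z0 = {n3, n4, n6}, add states with every successor in Z. Already a fixed point.
Sat(AF (~empty -> ack)) = {n3, n4, n6}
EG (AF (~empty -> ack)): greatest fixpoint, start Z0 = {n3, n4, n6}, keep only states in Sat with some successor in Z. Z1 = {n4, n6}; Z2 = {n4}; fixed.
Sat(EG (AF (~empty -> ack))) = {n4}
n1 ∉ Sat(EG (AF (~empty -> ack))) = {n4}, so the formula does not hold at n1.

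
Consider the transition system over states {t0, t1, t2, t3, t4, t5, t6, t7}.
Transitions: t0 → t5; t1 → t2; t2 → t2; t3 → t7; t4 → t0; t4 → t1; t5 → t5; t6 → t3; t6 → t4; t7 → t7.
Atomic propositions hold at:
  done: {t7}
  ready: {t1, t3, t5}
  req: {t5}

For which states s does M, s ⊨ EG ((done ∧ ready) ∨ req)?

Sat(done ∧ ready) = ∅
Sat((done ∧ ready) ∨ req) = {t5}
EG ((done ∧ ready) ∨ req): greatest fixpoint, start Z0 = {t5}, keep only states in Sat with some successor in Z. Already a fixed point.
Sat(EG ((done ∧ ready) ∨ req)) = {t5}

{t5}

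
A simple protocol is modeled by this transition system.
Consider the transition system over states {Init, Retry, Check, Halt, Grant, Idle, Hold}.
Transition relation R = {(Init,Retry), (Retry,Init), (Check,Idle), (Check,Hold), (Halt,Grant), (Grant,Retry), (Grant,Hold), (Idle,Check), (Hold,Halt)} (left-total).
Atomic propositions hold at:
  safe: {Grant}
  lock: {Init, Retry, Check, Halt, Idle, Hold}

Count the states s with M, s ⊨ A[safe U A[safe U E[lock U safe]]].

5

E[lock U safe]: least fixpoint, start Z0 = Sat(safe) = {Grant}, add states in Sat(lock) with some successor in Z. Z1 = {Halt, Grant}; Z2 = {Halt, Grant, Hold}; Z3 = {Check, Halt, Grant, Hold}; Z4 = {Check, Halt, Grant, Idle, Hold}; fixed.
Sat(E[lock U safe]) = {Check, Halt, Grant, Idle, Hold}
A[safe U E[lock U safe]]: least fixpoint, start Z0 = Sat(E[lock U safe]) = {Check, Halt, Grant, Idle, Hold}, add states in Sat(safe) with every successor in Z. Already a fixed point.
Sat(A[safe U E[lock U safe]]) = {Check, Halt, Grant, Idle, Hold}
A[safe U A[safe U E[lock U safe]]]: least fixpoint, start Z0 = Sat(A[safe U E[lock U safe]]) = {Check, Halt, Grant, Idle, Hold}, add states in Sat(safe) with every successor in Z. Already a fixed point.
Sat(A[safe U A[safe U E[lock U safe]]]) = {Check, Halt, Grant, Idle, Hold}
|Sat(A[safe U A[safe U E[lock U safe]]])| = |{Check, Halt, Grant, Idle, Hold}| = 5.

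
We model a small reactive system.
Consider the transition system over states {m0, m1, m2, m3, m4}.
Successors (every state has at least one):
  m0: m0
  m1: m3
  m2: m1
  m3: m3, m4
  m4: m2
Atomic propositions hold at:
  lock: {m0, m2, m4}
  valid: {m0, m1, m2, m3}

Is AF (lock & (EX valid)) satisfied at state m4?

Yes

Sat(EX valid) = {s : some successor in {m0, m1, m2, m3}} = {m0, m1, m2, m3, m4}
Sat(lock & (EX valid)) = {m0, m2, m4}
AF (lock & (EX valid)): least fixpoint, start Z0 = {m0, m2, m4}, add states with every successor in Z. Already a fixed point.
Sat(AF (lock & (EX valid))) = {m0, m2, m4}
m4 ∈ Sat(AF (lock & (EX valid))) = {m0, m2, m4}, so the formula holds at m4.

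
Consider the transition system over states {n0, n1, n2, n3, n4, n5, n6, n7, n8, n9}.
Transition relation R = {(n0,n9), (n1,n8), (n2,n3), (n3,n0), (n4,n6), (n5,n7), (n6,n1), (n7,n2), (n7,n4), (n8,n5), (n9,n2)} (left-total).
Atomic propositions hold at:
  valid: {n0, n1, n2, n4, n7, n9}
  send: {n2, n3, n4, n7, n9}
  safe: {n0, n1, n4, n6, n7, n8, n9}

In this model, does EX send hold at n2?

Yes

Sat(EX send) = {s : some successor in {n2, n3, n4, n7, n9}} = {n0, n2, n5, n7, n9}
n2 ∈ Sat(EX send) = {n0, n2, n5, n7, n9}, so the formula holds at n2.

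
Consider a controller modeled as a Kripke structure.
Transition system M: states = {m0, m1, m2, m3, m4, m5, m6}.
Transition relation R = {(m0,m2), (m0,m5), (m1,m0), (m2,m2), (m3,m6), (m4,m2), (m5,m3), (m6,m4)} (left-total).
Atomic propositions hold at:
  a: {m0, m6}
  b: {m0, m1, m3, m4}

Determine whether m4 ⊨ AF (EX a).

No

Sat(EX a) = {s : some successor in {m0, m6}} = {m1, m3}
AF (EX a): least fixpoint, start Z0 = {m1, m3}, add states with every successor in Z. Z1 = {m1, m3, m5}; fixed.
Sat(AF (EX a)) = {m1, m3, m5}
m4 ∉ Sat(AF (EX a)) = {m1, m3, m5}, so the formula does not hold at m4.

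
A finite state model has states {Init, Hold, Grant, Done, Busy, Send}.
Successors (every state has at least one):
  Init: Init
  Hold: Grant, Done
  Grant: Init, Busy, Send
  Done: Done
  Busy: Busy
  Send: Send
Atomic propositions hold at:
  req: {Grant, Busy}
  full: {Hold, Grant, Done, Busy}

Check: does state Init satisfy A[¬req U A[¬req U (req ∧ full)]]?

Sat(¬req) = {Init, Hold, Done, Send}
Sat(req ∧ full) = {Grant, Busy}
A[¬req U (req ∧ full)]: least fixpoint, start Z0 = Sat((req ∧ full)) = {Grant, Busy}, add states in Sat(¬req) with every successor in Z. Already a fixed point.
Sat(A[¬req U (req ∧ full)]) = {Grant, Busy}
A[¬req U A[¬req U (req ∧ full)]]: least fixpoint, start Z0 = Sat(A[¬req U (req ∧ full)]) = {Grant, Busy}, add states in Sat(¬req) with every successor in Z. Already a fixed point.
Sat(A[¬req U A[¬req U (req ∧ full)]]) = {Grant, Busy}
Init ∉ Sat(A[¬req U A[¬req U (req ∧ full)]]) = {Grant, Busy}, so the formula does not hold at Init.

No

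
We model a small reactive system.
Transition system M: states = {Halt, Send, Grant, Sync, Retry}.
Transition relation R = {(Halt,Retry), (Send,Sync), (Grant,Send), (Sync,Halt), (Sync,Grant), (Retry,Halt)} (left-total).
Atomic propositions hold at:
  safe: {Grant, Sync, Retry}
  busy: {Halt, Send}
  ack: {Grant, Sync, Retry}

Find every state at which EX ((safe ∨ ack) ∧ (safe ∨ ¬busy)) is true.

{Halt, Send, Sync}

Sat(safe ∨ ack) = {Grant, Sync, Retry}
Sat(¬busy) = {Grant, Sync, Retry}
Sat(safe ∨ ¬busy) = {Grant, Sync, Retry}
Sat((safe ∨ ack) ∧ (safe ∨ ¬busy)) = {Grant, Sync, Retry}
Sat(EX ((safe ∨ ack) ∧ (safe ∨ ¬busy))) = {s : some successor in {Grant, Sync, Retry}} = {Halt, Send, Sync}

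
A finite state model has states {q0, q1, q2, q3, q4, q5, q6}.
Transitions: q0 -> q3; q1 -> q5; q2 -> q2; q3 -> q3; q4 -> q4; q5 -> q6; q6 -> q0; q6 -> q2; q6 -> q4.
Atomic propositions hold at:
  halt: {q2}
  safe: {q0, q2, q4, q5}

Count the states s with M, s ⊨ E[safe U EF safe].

EF safe: least fixpoint, start Z0 = {q0, q2, q4, q5}, add states with some successor in Z. Z1 = {q0, q1, q2, q4, q5, q6}; fixed.
Sat(EF safe) = {q0, q1, q2, q4, q5, q6}
E[safe U EF safe]: least fixpoint, start Z0 = Sat(EF safe) = {q0, q1, q2, q4, q5, q6}, add states in Sat(safe) with some successor in Z. Already a fixed point.
Sat(E[safe U EF safe]) = {q0, q1, q2, q4, q5, q6}
|Sat(E[safe U EF safe])| = |{q0, q1, q2, q4, q5, q6}| = 6.

6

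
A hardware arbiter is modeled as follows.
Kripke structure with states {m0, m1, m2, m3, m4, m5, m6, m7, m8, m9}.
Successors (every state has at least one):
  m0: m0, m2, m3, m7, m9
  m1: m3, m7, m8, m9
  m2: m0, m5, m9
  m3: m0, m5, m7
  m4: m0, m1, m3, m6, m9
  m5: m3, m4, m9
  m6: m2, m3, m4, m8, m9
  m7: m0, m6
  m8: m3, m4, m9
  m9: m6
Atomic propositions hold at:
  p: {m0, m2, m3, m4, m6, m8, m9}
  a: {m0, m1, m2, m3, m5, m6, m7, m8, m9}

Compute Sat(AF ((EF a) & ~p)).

EF a: least fixpoint, start Z0 = {m0, m1, m2, m3, m5, m6, m7, m8, m9}, add states with some successor in Z. Z1 = {m0, m1, m2, m3, m4, m5, m6, m7, m8, m9}; fixed.
Sat(EF a) = {m0, m1, m2, m3, m4, m5, m6, m7, m8, m9}
Sat(~p) = {m1, m5, m7}
Sat((EF a) & ~p) = {m1, m5, m7}
AF ((EF a) & ~p): least fixpoint, start Z0 = {m1, m5, m7}, add states with every successor in Z. Already a fixed point.
Sat(AF ((EF a) & ~p)) = {m1, m5, m7}

{m1, m5, m7}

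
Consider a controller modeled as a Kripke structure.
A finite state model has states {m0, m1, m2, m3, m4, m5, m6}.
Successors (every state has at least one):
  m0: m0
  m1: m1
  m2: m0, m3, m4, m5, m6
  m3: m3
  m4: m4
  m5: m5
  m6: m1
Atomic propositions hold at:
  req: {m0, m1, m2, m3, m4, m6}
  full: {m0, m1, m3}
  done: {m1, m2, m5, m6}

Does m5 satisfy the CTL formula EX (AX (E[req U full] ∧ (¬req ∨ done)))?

E[req U full]: least fixpoint, start Z0 = Sat(full) = {m0, m1, m3}, add states in Sat(req) with some successor in Z. Z1 = {m0, m1, m2, m3, m6}; fixed.
Sat(E[req U full]) = {m0, m1, m2, m3, m6}
Sat(¬req) = {m5}
Sat(¬req ∨ done) = {m1, m2, m5, m6}
Sat(E[req U full] ∧ (¬req ∨ done)) = {m1, m2, m6}
Sat(AX (E[req U full] ∧ (¬req ∨ done))) = {s : every successor in {m1, m2, m6}} = {m1, m6}
Sat(EX (AX (E[req U full] ∧ (¬req ∨ done)))) = {s : some successor in {m1, m6}} = {m1, m2, m6}
m5 ∉ Sat(EX (AX (E[req U full] ∧ (¬req ∨ done)))) = {m1, m2, m6}, so the formula does not hold at m5.

No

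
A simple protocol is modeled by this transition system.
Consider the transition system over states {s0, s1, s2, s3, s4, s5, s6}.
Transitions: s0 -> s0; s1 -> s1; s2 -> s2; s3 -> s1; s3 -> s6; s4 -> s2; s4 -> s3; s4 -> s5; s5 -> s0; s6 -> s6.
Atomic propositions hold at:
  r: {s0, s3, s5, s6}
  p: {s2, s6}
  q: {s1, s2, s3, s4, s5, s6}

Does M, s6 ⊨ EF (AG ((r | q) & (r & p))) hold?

Yes

Sat(r | q) = {s0, s1, s2, s3, s4, s5, s6}
Sat(r & p) = {s6}
Sat((r | q) & (r & p)) = {s6}
AG ((r | q) & (r & p)): greatest fixpoint, start Z0 = {s6}, keep only states in Sat with every successor in Z. Already a fixed point.
Sat(AG ((r | q) & (r & p))) = {s6}
EF (AG ((r | q) & (r & p))): least fixpoint, start Z0 = {s6}, add states with some successor in Z. Z1 = {s3, s6}; Z2 = {s3, s4, s6}; fixed.
Sat(EF (AG ((r | q) & (r & p)))) = {s3, s4, s6}
s6 ∈ Sat(EF (AG ((r | q) & (r & p)))) = {s3, s4, s6}, so the formula holds at s6.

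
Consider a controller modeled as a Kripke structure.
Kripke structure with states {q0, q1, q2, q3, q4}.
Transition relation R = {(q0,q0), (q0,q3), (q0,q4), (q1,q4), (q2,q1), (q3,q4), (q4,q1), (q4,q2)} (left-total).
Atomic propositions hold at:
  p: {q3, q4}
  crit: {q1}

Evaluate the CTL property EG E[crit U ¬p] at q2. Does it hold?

No

Sat(¬p) = {q0, q1, q2}
E[crit U ¬p]: least fixpoint, start Z0 = Sat(¬p) = {q0, q1, q2}, add states in Sat(crit) with some successor in Z. Already a fixed point.
Sat(E[crit U ¬p]) = {q0, q1, q2}
EG E[crit U ¬p]: greatest fixpoint, start Z0 = {q0, q1, q2}, keep only states in Sat with some successor in Z. Z1 = {q0, q2}; Z2 = {q0}; fixed.
Sat(EG E[crit U ¬p]) = {q0}
q2 ∉ Sat(EG E[crit U ¬p]) = {q0}, so the formula does not hold at q2.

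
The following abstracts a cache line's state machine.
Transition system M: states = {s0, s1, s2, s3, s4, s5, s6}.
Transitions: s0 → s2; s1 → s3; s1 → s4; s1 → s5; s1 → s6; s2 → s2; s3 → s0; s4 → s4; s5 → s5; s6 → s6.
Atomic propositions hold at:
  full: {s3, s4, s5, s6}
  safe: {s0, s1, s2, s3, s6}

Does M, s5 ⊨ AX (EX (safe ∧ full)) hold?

Sat(safe ∧ full) = {s3, s6}
Sat(EX (safe ∧ full)) = {s : some successor in {s3, s6}} = {s1, s6}
Sat(AX (EX (safe ∧ full))) = {s : every successor in {s1, s6}} = {s6}
s5 ∉ Sat(AX (EX (safe ∧ full))) = {s6}, so the formula does not hold at s5.

No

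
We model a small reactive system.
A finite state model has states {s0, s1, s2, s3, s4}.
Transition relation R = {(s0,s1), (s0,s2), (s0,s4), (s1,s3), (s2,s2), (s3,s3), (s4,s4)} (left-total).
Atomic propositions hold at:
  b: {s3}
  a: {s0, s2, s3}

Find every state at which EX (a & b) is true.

Sat(a & b) = {s3}
Sat(EX (a & b)) = {s : some successor in {s3}} = {s1, s3}

{s1, s3}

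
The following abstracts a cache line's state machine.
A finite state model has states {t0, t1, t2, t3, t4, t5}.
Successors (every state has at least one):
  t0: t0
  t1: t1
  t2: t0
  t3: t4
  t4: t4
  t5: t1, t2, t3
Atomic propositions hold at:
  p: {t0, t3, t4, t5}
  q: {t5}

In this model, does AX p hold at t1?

Sat(AX p) = {s : every successor in {t0, t3, t4, t5}} = {t0, t2, t3, t4}
t1 ∉ Sat(AX p) = {t0, t2, t3, t4}, so the formula does not hold at t1.

No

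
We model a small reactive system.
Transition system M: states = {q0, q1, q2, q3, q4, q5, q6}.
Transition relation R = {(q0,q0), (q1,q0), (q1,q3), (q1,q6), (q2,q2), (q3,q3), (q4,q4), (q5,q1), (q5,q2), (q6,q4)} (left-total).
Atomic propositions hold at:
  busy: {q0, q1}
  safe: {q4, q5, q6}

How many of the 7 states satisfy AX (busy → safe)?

Sat(busy → safe) = {q2, q3, q4, q5, q6}
Sat(AX (busy → safe)) = {s : every successor in {q2, q3, q4, q5, q6}} = {q2, q3, q4, q6}
|Sat(AX (busy → safe))| = |{q2, q3, q4, q6}| = 4.

4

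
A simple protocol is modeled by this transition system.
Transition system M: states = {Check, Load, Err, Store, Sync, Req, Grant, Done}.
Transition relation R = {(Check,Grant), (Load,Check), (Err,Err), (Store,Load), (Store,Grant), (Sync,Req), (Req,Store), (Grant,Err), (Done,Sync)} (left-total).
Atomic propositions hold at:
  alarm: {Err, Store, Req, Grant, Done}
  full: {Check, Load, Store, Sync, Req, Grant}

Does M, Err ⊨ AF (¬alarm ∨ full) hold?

Sat(¬alarm) = {Check, Load, Sync}
Sat(¬alarm ∨ full) = {Check, Load, Store, Sync, Req, Grant}
AF (¬alarm ∨ full): least fixpoint, start Z0 = {Check, Load, Store, Sync, Req, Grant}, add states with every successor in Z. Z1 = {Check, Load, Store, Sync, Req, Grant, Done}; fixed.
Sat(AF (¬alarm ∨ full)) = {Check, Load, Store, Sync, Req, Grant, Done}
Err ∉ Sat(AF (¬alarm ∨ full)) = {Check, Load, Store, Sync, Req, Grant, Done}, so the formula does not hold at Err.

No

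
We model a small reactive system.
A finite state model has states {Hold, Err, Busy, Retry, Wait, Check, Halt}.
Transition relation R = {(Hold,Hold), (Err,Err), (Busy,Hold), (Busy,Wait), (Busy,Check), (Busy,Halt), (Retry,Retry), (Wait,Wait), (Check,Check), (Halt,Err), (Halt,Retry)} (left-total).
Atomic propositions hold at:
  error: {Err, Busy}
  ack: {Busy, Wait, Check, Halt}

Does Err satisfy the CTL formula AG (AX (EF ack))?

EF ack: least fixpoint, start Z0 = {Busy, Wait, Check, Halt}, add states with some successor in Z. Already a fixed point.
Sat(EF ack) = {Busy, Wait, Check, Halt}
Sat(AX (EF ack)) = {s : every successor in {Busy, Wait, Check, Halt}} = {Wait, Check}
AG (AX (EF ack)): greatest fixpoint, start Z0 = {Wait, Check}, keep only states in Sat with every successor in Z. Already a fixed point.
Sat(AG (AX (EF ack))) = {Wait, Check}
Err ∉ Sat(AG (AX (EF ack))) = {Wait, Check}, so the formula does not hold at Err.

No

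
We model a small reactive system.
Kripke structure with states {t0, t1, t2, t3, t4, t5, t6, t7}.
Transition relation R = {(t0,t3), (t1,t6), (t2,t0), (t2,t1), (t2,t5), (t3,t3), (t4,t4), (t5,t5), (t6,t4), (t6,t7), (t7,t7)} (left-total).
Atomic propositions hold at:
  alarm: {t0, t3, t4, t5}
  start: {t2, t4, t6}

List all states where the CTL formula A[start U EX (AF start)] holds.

{t1, t2, t4, t6}

AF start: least fixpoint, start Z0 = {t2, t4, t6}, add states with every successor in Z. Z1 = {t1, t2, t4, t6}; fixed.
Sat(AF start) = {t1, t2, t4, t6}
Sat(EX (AF start)) = {s : some successor in {t1, t2, t4, t6}} = {t1, t2, t4, t6}
A[start U EX (AF start)]: least fixpoint, start Z0 = Sat(EX (AF start)) = {t1, t2, t4, t6}, add states in Sat(start) with every successor in Z. Already a fixed point.
Sat(A[start U EX (AF start)]) = {t1, t2, t4, t6}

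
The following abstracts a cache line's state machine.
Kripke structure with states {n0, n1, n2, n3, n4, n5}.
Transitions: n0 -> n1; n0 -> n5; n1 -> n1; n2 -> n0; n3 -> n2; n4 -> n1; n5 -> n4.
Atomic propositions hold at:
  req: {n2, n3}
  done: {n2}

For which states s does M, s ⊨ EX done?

{n3}

Sat(EX done) = {s : some successor in {n2}} = {n3}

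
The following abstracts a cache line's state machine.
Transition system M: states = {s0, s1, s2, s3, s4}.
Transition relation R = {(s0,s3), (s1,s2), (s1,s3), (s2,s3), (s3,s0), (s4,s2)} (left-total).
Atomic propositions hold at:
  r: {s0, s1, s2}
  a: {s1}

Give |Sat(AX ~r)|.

Sat(~r) = {s3, s4}
Sat(AX ~r) = {s : every successor in {s3, s4}} = {s0, s2}
|Sat(AX ~r)| = |{s0, s2}| = 2.

2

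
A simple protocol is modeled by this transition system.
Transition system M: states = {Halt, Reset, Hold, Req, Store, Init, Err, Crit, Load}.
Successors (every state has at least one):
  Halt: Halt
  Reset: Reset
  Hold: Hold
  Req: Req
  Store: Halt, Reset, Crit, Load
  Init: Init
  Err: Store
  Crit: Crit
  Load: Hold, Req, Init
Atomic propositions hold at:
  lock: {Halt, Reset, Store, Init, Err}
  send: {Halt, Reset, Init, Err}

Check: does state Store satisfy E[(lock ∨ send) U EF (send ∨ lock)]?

Yes

Sat(lock ∨ send) = {Halt, Reset, Store, Init, Err}
Sat(send ∨ lock) = {Halt, Reset, Store, Init, Err}
EF (send ∨ lock): least fixpoint, start Z0 = {Halt, Reset, Store, Init, Err}, add states with some successor in Z. Z1 = {Halt, Reset, Store, Init, Err, Load}; fixed.
Sat(EF (send ∨ lock)) = {Halt, Reset, Store, Init, Err, Load}
E[(lock ∨ send) U EF (send ∨ lock)]: least fixpoint, start Z0 = Sat(EF (send ∨ lock)) = {Halt, Reset, Store, Init, Err, Load}, add states in Sat(lock ∨ send) with some successor in Z. Already a fixed point.
Sat(E[(lock ∨ send) U EF (send ∨ lock)]) = {Halt, Reset, Store, Init, Err, Load}
Store ∈ Sat(E[(lock ∨ send) U EF (send ∨ lock)]) = {Halt, Reset, Store, Init, Err, Load}, so the formula holds at Store.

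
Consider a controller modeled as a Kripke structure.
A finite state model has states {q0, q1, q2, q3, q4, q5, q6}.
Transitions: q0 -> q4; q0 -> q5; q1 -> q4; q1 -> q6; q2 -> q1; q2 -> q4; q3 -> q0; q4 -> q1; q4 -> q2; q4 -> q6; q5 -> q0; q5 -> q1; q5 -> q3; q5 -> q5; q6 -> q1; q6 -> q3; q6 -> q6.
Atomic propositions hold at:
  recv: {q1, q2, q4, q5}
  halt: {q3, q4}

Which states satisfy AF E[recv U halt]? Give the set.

E[recv U halt]: least fixpoint, start Z0 = Sat(halt) = {q3, q4}, add states in Sat(recv) with some successor in Z. Z1 = {q1, q2, q3, q4, q5}; fixed.
Sat(E[recv U halt]) = {q1, q2, q3, q4, q5}
AF E[recv U halt]: least fixpoint, start Z0 = {q1, q2, q3, q4, q5}, add states with every successor in Z. Z1 = {q0, q1, q2, q3, q4, q5}; fixed.
Sat(AF E[recv U halt]) = {q0, q1, q2, q3, q4, q5}

{q0, q1, q2, q3, q4, q5}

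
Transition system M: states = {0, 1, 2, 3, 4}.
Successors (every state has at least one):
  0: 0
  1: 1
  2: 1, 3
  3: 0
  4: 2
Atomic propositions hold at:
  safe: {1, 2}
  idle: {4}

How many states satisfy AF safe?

AF safe: least fixpoint, start Z0 = {1, 2}, add states with every successor in Z. Z1 = {1, 2, 4}; fixed.
Sat(AF safe) = {1, 2, 4}
|Sat(AF safe)| = |{1, 2, 4}| = 3.

3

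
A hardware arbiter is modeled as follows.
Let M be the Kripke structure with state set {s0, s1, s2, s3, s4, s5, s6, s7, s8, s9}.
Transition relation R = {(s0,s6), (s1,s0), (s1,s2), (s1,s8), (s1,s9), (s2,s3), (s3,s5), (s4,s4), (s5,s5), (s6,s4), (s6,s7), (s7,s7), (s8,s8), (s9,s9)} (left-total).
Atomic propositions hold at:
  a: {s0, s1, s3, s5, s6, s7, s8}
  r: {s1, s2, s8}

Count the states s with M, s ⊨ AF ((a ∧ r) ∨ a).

Sat(a ∧ r) = {s1, s8}
Sat((a ∧ r) ∨ a) = {s0, s1, s3, s5, s6, s7, s8}
AF ((a ∧ r) ∨ a): least fixpoint, start Z0 = {s0, s1, s3, s5, s6, s7, s8}, add states with every successor in Z. Z1 = {s0, s1, s2, s3, s5, s6, s7, s8}; fixed.
Sat(AF ((a ∧ r) ∨ a)) = {s0, s1, s2, s3, s5, s6, s7, s8}
|Sat(AF ((a ∧ r) ∨ a))| = |{s0, s1, s2, s3, s5, s6, s7, s8}| = 8.

8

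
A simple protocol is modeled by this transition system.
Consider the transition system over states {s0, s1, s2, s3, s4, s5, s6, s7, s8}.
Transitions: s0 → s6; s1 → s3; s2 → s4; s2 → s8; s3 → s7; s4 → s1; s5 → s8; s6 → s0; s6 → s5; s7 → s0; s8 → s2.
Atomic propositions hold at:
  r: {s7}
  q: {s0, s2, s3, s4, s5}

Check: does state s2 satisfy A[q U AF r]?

AF r: least fixpoint, start Z0 = {s7}, add states with every successor in Z. Z1 = {s3, s7}; Z2 = {s1, s3, s7}; Z3 = {s1, s3, s4, s7}; fixed.
Sat(AF r) = {s1, s3, s4, s7}
A[q U AF r]: least fixpoint, start Z0 = Sat(AF r) = {s1, s3, s4, s7}, add states in Sat(q) with every successor in Z. Already a fixed point.
Sat(A[q U AF r]) = {s1, s3, s4, s7}
s2 ∉ Sat(A[q U AF r]) = {s1, s3, s4, s7}, so the formula does not hold at s2.

No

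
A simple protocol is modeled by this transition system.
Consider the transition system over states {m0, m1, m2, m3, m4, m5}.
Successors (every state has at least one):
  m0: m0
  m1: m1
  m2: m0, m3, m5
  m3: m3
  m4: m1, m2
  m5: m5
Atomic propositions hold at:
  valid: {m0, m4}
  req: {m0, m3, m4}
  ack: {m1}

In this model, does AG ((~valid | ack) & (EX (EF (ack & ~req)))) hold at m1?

Yes

Sat(~valid) = {m1, m2, m3, m5}
Sat(~valid | ack) = {m1, m2, m3, m5}
Sat(~req) = {m1, m2, m5}
Sat(ack & ~req) = {m1}
EF (ack & ~req): least fixpoint, start Z0 = {m1}, add states with some successor in Z. Z1 = {m1, m4}; fixed.
Sat(EF (ack & ~req)) = {m1, m4}
Sat(EX (EF (ack & ~req))) = {s : some successor in {m1, m4}} = {m1, m4}
Sat((~valid | ack) & (EX (EF (ack & ~req)))) = {m1}
AG ((~valid | ack) & (EX (EF (ack & ~req)))): greatest fixpoint, start Z0 = {m1}, keep only states in Sat with every successor in Z. Already a fixed point.
Sat(AG ((~valid | ack) & (EX (EF (ack & ~req))))) = {m1}
m1 ∈ Sat(AG ((~valid | ack) & (EX (EF (ack & ~req))))) = {m1}, so the formula holds at m1.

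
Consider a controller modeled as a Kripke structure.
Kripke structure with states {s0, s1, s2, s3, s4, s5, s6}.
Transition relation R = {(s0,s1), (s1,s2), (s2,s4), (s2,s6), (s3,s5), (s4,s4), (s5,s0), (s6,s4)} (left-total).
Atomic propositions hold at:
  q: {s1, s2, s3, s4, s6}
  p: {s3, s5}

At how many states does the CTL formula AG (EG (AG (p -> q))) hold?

Sat(p -> q) = {s0, s1, s2, s3, s4, s6}
AG (p -> q): greatest fixpoint, start Z0 = {s0, s1, s2, s3, s4, s6}, keep only states in Sat with every successor in Z. Z1 = {s0, s1, s2, s4, s6}; fixed.
Sat(AG (p -> q)) = {s0, s1, s2, s4, s6}
EG (AG (p -> q)): greatest fixpoint, start Z0 = {s0, s1, s2, s4, s6}, keep only states in Sat with some successor in Z. Already a fixed point.
Sat(EG (AG (p -> q))) = {s0, s1, s2, s4, s6}
AG (EG (AG (p -> q))): greatest fixpoint, start Z0 = {s0, s1, s2, s4, s6}, keep only states in Sat with every successor in Z. Already a fixed point.
Sat(AG (EG (AG (p -> q)))) = {s0, s1, s2, s4, s6}
|Sat(AG (EG (AG (p -> q))))| = |{s0, s1, s2, s4, s6}| = 5.

5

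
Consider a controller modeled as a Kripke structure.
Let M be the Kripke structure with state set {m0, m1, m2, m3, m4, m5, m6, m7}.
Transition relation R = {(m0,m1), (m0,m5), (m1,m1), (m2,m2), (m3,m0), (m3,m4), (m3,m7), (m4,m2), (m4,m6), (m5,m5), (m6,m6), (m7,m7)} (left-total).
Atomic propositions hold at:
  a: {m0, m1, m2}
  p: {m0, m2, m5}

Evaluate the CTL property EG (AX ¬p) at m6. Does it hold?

Sat(¬p) = {m1, m3, m4, m6, m7}
Sat(AX ¬p) = {s : every successor in {m1, m3, m4, m6, m7}} = {m1, m6, m7}
EG (AX ¬p): greatest fixpoint, start Z0 = {m1, m6, m7}, keep only states in Sat with some successor in Z. Already a fixed point.
Sat(EG (AX ¬p)) = {m1, m6, m7}
m6 ∈ Sat(EG (AX ¬p)) = {m1, m6, m7}, so the formula holds at m6.

Yes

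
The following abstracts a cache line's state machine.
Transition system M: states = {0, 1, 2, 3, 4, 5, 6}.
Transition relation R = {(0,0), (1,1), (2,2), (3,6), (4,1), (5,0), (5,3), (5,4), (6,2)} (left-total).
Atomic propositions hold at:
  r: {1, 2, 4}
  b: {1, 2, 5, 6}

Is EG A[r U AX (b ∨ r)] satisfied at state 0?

Sat(b ∨ r) = {1, 2, 4, 5, 6}
Sat(AX (b ∨ r)) = {s : every successor in {1, 2, 4, 5, 6}} = {1, 2, 3, 4, 6}
A[r U AX (b ∨ r)]: least fixpoint, start Z0 = Sat(AX (b ∨ r)) = {1, 2, 3, 4, 6}, add states in Sat(r) with every successor in Z. Already a fixed point.
Sat(A[r U AX (b ∨ r)]) = {1, 2, 3, 4, 6}
EG A[r U AX (b ∨ r)]: greatest fixpoint, start Z0 = {1, 2, 3, 4, 6}, keep only states in Sat with some successor in Z. Already a fixed point.
Sat(EG A[r U AX (b ∨ r)]) = {1, 2, 3, 4, 6}
0 ∉ Sat(EG A[r U AX (b ∨ r)]) = {1, 2, 3, 4, 6}, so the formula does not hold at 0.

No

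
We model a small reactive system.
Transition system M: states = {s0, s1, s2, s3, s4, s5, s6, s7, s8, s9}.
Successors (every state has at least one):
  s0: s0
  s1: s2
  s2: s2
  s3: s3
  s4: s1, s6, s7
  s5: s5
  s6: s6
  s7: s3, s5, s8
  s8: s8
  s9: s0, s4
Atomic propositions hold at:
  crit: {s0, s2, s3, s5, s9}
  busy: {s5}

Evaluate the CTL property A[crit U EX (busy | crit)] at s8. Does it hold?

No

Sat(busy | crit) = {s0, s2, s3, s5, s9}
Sat(EX (busy | crit)) = {s : some successor in {s0, s2, s3, s5, s9}} = {s0, s1, s2, s3, s5, s7, s9}
A[crit U EX (busy | crit)]: least fixpoint, start Z0 = Sat(EX (busy | crit)) = {s0, s1, s2, s3, s5, s7, s9}, add states in Sat(crit) with every successor in Z. Already a fixed point.
Sat(A[crit U EX (busy | crit)]) = {s0, s1, s2, s3, s5, s7, s9}
s8 ∉ Sat(A[crit U EX (busy | crit)]) = {s0, s1, s2, s3, s5, s7, s9}, so the formula does not hold at s8.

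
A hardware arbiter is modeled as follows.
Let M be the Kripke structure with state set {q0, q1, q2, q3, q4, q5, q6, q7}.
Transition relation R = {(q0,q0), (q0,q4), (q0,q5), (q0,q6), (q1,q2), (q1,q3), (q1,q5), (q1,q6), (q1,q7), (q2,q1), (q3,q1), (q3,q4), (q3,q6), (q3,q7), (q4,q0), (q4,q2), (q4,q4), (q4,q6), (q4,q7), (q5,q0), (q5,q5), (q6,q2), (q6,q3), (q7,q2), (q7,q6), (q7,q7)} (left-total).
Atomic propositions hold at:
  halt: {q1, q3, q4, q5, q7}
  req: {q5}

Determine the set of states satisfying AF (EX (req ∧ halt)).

Sat(req ∧ halt) = {q5}
Sat(EX (req ∧ halt)) = {s : some successor in {q5}} = {q0, q1, q5}
AF (EX (req ∧ halt)): least fixpoint, start Z0 = {q0, q1, q5}, add states with every successor in Z. Z1 = {q0, q1, q2, q5}; fixed.
Sat(AF (EX (req ∧ halt))) = {q0, q1, q2, q5}

{q0, q1, q2, q5}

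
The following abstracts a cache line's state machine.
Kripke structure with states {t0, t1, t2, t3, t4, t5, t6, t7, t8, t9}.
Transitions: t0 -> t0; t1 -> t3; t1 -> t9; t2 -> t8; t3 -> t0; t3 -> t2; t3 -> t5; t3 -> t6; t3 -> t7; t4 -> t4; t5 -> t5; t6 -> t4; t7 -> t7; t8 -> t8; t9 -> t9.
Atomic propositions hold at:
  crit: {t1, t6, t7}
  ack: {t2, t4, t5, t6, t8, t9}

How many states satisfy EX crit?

2

Sat(EX crit) = {s : some successor in {t1, t6, t7}} = {t3, t7}
|Sat(EX crit)| = |{t3, t7}| = 2.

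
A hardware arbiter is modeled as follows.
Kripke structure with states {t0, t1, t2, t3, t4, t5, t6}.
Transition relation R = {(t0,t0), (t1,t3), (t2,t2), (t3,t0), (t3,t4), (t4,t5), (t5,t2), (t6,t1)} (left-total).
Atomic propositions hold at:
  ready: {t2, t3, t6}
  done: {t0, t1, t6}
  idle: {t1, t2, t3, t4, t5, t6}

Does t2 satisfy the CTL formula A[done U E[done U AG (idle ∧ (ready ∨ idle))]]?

Yes

Sat(ready ∨ idle) = {t1, t2, t3, t4, t5, t6}
Sat(idle ∧ (ready ∨ idle)) = {t1, t2, t3, t4, t5, t6}
AG (idle ∧ (ready ∨ idle)): greatest fixpoint, start Z0 = {t1, t2, t3, t4, t5, t6}, keep only states in Sat with every successor in Z. Z1 = {t1, t2, t4, t5, t6}; Z2 = {t2, t4, t5, t6}; Z3 = {t2, t4, t5}; fixed.
Sat(AG (idle ∧ (ready ∨ idle))) = {t2, t4, t5}
E[done U AG (idle ∧ (ready ∨ idle))]: least fixpoint, start Z0 = Sat(AG (idle ∧ (ready ∨ idle))) = {t2, t4, t5}, add states in Sat(done) with some successor in Z. Already a fixed point.
Sat(E[done U AG (idle ∧ (ready ∨ idle))]) = {t2, t4, t5}
A[done U E[done U AG (idle ∧ (ready ∨ idle))]]: least fixpoint, start Z0 = Sat(E[done U AG (idle ∧ (ready ∨ idle))]) = {t2, t4, t5}, add states in Sat(done) with every successor in Z. Already a fixed point.
Sat(A[done U E[done U AG (idle ∧ (ready ∨ idle))]]) = {t2, t4, t5}
t2 ∈ Sat(A[done U E[done U AG (idle ∧ (ready ∨ idle))]]) = {t2, t4, t5}, so the formula holds at t2.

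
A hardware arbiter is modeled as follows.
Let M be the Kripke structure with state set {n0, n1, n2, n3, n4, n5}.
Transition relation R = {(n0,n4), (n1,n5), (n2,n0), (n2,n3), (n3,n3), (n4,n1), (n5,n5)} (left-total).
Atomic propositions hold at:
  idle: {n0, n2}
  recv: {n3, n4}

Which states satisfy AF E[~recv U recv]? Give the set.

{n0, n2, n3, n4}

Sat(~recv) = {n0, n1, n2, n5}
E[~recv U recv]: least fixpoint, start Z0 = Sat(recv) = {n3, n4}, add states in Sat(~recv) with some successor in Z. Z1 = {n0, n2, n3, n4}; fixed.
Sat(E[~recv U recv]) = {n0, n2, n3, n4}
AF E[~recv U recv]: least fixpoint, start Z0 = {n0, n2, n3, n4}, add states with every successor in Z. Already a fixed point.
Sat(AF E[~recv U recv]) = {n0, n2, n3, n4}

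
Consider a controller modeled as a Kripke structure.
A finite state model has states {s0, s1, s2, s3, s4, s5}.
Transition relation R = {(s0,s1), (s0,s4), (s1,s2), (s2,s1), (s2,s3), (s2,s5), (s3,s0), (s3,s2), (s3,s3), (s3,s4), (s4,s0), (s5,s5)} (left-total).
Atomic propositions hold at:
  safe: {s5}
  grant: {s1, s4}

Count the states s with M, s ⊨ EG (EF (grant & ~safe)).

5

Sat(~safe) = {s0, s1, s2, s3, s4}
Sat(grant & ~safe) = {s1, s4}
EF (grant & ~safe): least fixpoint, start Z0 = {s1, s4}, add states with some successor in Z. Z1 = {s0, s1, s2, s3, s4}; fixed.
Sat(EF (grant & ~safe)) = {s0, s1, s2, s3, s4}
EG (EF (grant & ~safe)): greatest fixpoint, start Z0 = {s0, s1, s2, s3, s4}, keep only states in Sat with some successor in Z. Already a fixed point.
Sat(EG (EF (grant & ~safe))) = {s0, s1, s2, s3, s4}
|Sat(EG (EF (grant & ~safe)))| = |{s0, s1, s2, s3, s4}| = 5.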